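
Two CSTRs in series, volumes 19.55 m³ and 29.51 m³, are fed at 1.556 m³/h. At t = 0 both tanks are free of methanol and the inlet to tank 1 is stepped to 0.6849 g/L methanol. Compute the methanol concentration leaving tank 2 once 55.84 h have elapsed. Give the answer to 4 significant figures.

Each tank obeys Vᵢ dCᵢ/dt = Q(Cᵢ₋₁ − Cᵢ), so τᵢ = Vᵢ/Q.
τ₁ = 19.55/1.556 = 12.5643 h; τ₂ = 29.51/1.556 = 18.9653 h.
Solving the cascade with C₁(0)=C₂(0)=0 gives C₂(t) = C_in[1 − (τ₁ e^(−t/τ₁) − τ₂ e^(−t/τ₂))/(τ₁ − τ₂)].
At t = 55.84: e^(−t/τ₁) = 0.0117447, e^(−t/τ₂) = 0.0526376.
C₂ = 0.6849·[1 − (12.5643·0.0117447 − 18.9653·0.0526376)/(-6.40103)] = 0.6849·0.867096 = 0.593874 g/L.

0.5939 g/L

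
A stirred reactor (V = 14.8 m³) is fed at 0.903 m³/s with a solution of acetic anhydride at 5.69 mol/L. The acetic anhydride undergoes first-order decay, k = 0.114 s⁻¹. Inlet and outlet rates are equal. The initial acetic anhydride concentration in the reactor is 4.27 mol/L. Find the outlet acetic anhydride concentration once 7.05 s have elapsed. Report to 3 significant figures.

2.65 mol/L

Species balance: V dC/dt = Q C_in − Q C − k V C.
This is linear with rate a = Q/V + k = 0.17501 s⁻¹.
C_ss = Q C_in/(Q + kV) = 1.9837 mol/L; C(t) = C_ss + (C₀ − C_ss) e^(−a t).
C(7.05) = 1.9837 + (2.2863)·e^(−0.17501·7.05) = 1.9837 + (2.2863)·0.29117 = 2.6494 mol/L.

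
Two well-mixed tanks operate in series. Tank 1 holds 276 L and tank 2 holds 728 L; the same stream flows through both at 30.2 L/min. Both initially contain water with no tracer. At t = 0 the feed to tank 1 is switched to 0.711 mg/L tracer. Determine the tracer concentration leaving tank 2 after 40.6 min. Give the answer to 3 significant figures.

0.504 mg/L

Species balance on tank i: dCᵢ/dt = (Cᵢ₋₁ − Cᵢ)/τᵢ with τᵢ = Vᵢ/Q.
τ₁ = 276/30.2 = 9.1391 min; τ₂ = 728/30.2 = 24.106 min.
Tank 1: C₁ = C_in(1 − e^(−t/τ₁)). Tank 2 (τ₁ ≠ τ₂): C₂ = C_in[1 − (τ₁ e^(−t/τ₁) − τ₂ e^(−t/τ₂))/(τ₁ − τ₂)].
At t = 40.6: e^(−t/τ₁) = 0.011767, e^(−t/τ₂) = 0.18559.
C₂ = 0.711·[1 − (9.1391·0.011767 − 24.106·0.18559)/(-14.967)] = 0.711·0.70827 = 0.50358 mg/L.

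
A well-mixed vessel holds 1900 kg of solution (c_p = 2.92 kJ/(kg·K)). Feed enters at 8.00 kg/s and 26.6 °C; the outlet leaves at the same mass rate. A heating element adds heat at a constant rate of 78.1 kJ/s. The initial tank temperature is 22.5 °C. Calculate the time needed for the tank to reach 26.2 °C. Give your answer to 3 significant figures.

Energy balance: M c_p dT/dt = ṁ c_p (T_in − T) + 78.1.
τ = M/ṁ = 237.50 s; T_ss = T_in + Q̇/(ṁ c_p) = 29.943 °C.
T(t) = T_ss + (T₀ − T_ss) e^(−t/τ). Set T = 26.2:
e^(−t/τ) = (26.2 − 29.943)/(22.5 − 29.943) = 0.50291
t = −237.50 · ln(0.50291) = 163.24 s.

163 s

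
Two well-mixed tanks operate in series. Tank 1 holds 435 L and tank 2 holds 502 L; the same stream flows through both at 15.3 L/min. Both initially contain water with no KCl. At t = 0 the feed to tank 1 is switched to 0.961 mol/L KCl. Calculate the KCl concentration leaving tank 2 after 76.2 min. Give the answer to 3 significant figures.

0.683 mol/L

Species balance on tank i: dCᵢ/dt = (Cᵢ₋₁ − Cᵢ)/τᵢ with τᵢ = Vᵢ/Q.
τ₁ = 435/15.3 = 28.431 min; τ₂ = 502/15.3 = 32.810 min.
Tank 1: C₁ = C_in(1 − e^(−t/τ₁)). Tank 2 (τ₁ ≠ τ₂): C₂ = C_in[1 − (τ₁ e^(−t/τ₁) − τ₂ e^(−t/τ₂))/(τ₁ − τ₂)].
At t = 76.2: e^(−t/τ₁) = 0.068554, e^(−t/τ₂) = 0.098035.
C₂ = 0.961·[1 − (28.431·0.068554 − 32.810·0.098035)/(-4.3791)] = 0.961·0.71056 = 0.68284 mol/L.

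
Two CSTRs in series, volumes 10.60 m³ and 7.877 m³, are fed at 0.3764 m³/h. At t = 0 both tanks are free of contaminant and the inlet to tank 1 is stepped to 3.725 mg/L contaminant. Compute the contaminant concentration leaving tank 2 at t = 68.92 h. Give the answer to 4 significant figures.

2.870 mg/L

Each tank obeys Vᵢ dCᵢ/dt = Q(Cᵢ₋₁ − Cᵢ), so τᵢ = Vᵢ/Q.
τ₁ = 10.60/0.3764 = 28.1615 h; τ₂ = 7.877/0.3764 = 20.9272 h.
Solving the cascade with C₁(0)=C₂(0)=0 gives C₂(t) = C_in[1 − (τ₁ e^(−t/τ₁) − τ₂ e^(−t/τ₂))/(τ₁ − τ₂)].
At t = 68.92: e^(−t/τ₁) = 0.0865260, e^(−t/τ₂) = 0.0371303.
C₂ = 3.725·[1 − (28.1615·0.0865260 − 20.9272·0.0371303)/(7.23433)] = 3.725·0.770584 = 2.87043 mg/L.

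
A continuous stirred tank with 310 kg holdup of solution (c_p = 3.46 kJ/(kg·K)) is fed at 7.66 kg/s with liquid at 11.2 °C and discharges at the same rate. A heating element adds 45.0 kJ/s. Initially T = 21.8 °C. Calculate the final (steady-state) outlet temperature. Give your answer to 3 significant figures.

Energy balance: M c_p dT/dt = ṁ c_p (T_in − T) + 45.0.
At steady state dT/dt = 0 ⇒ T_ss = T_in + Q̇/(ṁ c_p) = 11.2 + 45.0/(7.66·3.46) = 12.898 °C.

12.9 °C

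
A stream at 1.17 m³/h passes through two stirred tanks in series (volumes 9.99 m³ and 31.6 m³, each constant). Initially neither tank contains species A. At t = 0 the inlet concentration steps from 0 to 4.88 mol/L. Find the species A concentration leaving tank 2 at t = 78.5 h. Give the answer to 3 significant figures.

Species balance on tank i: dCᵢ/dt = (Cᵢ₋₁ − Cᵢ)/τᵢ with τᵢ = Vᵢ/Q.
τ₁ = 9.99/1.17 = 8.5385 h; τ₂ = 31.6/1.17 = 27.009 h.
Tank 1: C₁ = C_in(1 − e^(−t/τ₁)). Tank 2 (τ₁ ≠ τ₂): C₂ = C_in[1 − (τ₁ e^(−t/τ₁) − τ₂ e^(−t/τ₂))/(τ₁ − τ₂)].
At t = 78.5: e^(−t/τ₁) = 0.00010168, e^(−t/τ₂) = 0.054667.
C₂ = 4.88·[1 − (8.5385·0.00010168 − 27.009·0.054667)/(-18.470)] = 4.88·0.92011 = 4.4901 mol/L.

4.49 mol/L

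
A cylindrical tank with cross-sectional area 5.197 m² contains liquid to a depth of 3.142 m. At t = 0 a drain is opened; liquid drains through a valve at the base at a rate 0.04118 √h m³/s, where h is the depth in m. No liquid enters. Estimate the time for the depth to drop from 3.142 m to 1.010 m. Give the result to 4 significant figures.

A dh/dt = −Q_out = −0.04118 √h.
Separate and integrate: 2(√h − √h₀) = −(0.04118/A) t.
t = 2A(√h₀ − √h)/0.04118 = 2·5.197·(√3.142 − √1.010)/0.04118
  = 10.3940 × (1.77257 − 1.00499) / 0.04118 = 193.741 s.

193.7 s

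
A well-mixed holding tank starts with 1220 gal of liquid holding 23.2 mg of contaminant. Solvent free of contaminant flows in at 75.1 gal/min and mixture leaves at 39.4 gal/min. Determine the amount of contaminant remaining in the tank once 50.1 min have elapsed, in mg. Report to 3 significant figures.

Let m(t) be the amount of contaminant. Volume: V(t) = V₀ + (Q_in − Q_out) t = 1220 + 35.700 t; V(50.1) = 3008.6 gal.
Species balance (pure solvent in): dm/dt = −Q_out · m/V(t).
dm/m = −Q_out dt/(V₀ + 35.700 t); integrating gives ln(m/m₀) = −(Q_out/(Q_in−Q_out)) ln(V/V₀).
m = m₀ (V₀/V)^(Q_out/(Q_in−Q_out)) = 23.2 × (1220/3008.6)^(1.1036) = 8.5676 mg.

8.57 mg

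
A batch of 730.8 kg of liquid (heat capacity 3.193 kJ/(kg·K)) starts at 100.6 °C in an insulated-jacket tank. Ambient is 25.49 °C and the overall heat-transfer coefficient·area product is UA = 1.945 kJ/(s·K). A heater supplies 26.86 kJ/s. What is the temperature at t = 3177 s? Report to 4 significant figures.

Lumped-capacitance energy balance: M c_p dT/dt = UA(T_amb − T) + Q̇.
dT/dt = (T_ss − T)/τ with T_ss = T_amb + Q̇/UA = 25.49 + 26.86/1.945 = 39.2998 °C, τ = M c_p/UA = 730.8·3.193/1.945 = 1199.71 s.
Solution: T(t) = T_ss + (T₀ − T_ss) e^(−t/τ).
T(3177) = 39.2998 + (61.3002)·0.0707834 = 43.6388 °C.

43.64 °C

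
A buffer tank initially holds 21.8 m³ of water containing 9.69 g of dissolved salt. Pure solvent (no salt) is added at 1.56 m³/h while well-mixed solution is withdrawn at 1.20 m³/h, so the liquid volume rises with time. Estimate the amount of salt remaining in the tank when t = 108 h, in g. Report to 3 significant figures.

0.319 g

Let m(t) be the amount of salt. Volume: V(t) = V₀ + (Q_in − Q_out) t = 21.8 + 0.36000 t; V(108) = 60.680 m³.
No salt enters, so dm/dt = −Q_out · (m/V).
Separate: dm/m = −Q_out dt/V(t) ⇒ ln(m/m₀) = −(Q_out/(Q_in−Q_out)) ln(V/V₀).
m = m₀ (V₀/V)^(Q_out/(Q_in−Q_out)) = 9.69 × (21.8/60.680)^(3.3333) = 0.31942 g.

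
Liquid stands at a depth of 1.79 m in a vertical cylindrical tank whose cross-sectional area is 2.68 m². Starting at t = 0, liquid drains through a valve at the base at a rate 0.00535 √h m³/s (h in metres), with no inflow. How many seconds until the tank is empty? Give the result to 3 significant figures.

1340 s

With no inflow, A dh/dt = −0.00535 √h.
Separate and integrate: 2(√h − √h₀) = −(0.00535/A) t.
Tank is empty when √h = 0: t_empty = 2A√h₀/0.00535.
t_empty = 2·2.68·√1.79/0.00535 = 5.3600·1.3379/0.00535 = 1340.4 s.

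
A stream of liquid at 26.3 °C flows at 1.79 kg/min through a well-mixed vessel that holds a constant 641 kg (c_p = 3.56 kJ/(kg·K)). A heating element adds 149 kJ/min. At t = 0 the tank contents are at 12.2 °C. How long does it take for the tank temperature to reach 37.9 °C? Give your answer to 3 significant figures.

Unsteady energy balance on the tank contents: M c_p dT/dt = ṁ c_p (T_in − T) + 149.
τ = M/ṁ = 358.10 min; T_ss = T_in + Q̇/(ṁ c_p) = 49.682 °C.
T(t) = T_ss + (T₀ − T_ss) e^(−t/τ). Set T = 37.9:
e^(−t/τ) = (37.9 − 49.682)/(12.2 − 49.682) = 0.31434
t = −358.10 · ln(0.31434) = 414.42 min.

414 min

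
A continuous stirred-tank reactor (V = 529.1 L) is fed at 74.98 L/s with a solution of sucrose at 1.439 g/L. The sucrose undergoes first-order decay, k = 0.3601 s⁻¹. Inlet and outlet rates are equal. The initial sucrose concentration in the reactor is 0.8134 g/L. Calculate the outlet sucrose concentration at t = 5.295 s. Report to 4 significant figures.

Species balance: V dC/dt = Q C_in − Q C − k V C.
This is linear with rate a = Q/V + k = 0.501812 s⁻¹.
C_ss = Q C_in/(Q + kV) = 0.406375 g/L; C(t) = C_ss + (C₀ − C_ss) e^(−a t).
C(5.295) = 0.406375 + (0.407025)·e^(−0.501812·5.295) = 0.406375 + (0.407025)·0.0701516 = 0.434929 g/L.

0.4349 g/L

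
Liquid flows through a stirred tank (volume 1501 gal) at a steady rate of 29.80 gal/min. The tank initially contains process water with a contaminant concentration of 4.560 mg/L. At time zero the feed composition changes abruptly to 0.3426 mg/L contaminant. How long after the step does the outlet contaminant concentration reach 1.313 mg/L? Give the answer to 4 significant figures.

Species balance: V dC/dt = Q(C_in − C) ⇒ τ = V/Q = 50.3691 min.
C(t) = C_in + (C₀ − C_in) e^(−t/τ). Set C = 1.313 and solve for t:
e^(−t/τ) = (C − C_in)/(C₀ − C_in) = (1.313 − 0.3426)/(4.560 − 0.3426) = 0.230094
t = −τ ln(…) = 50.3691 × 1.46927 = 74.0056 min.

74.01 min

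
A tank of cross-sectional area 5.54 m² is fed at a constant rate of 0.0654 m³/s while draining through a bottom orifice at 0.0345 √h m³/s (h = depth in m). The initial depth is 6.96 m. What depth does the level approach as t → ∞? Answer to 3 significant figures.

3.59 m

Volume balance on the tank: A dh/dt = Q_in − 0.0345 √h. At steady state dh/dt = 0:
Q_in = 0.0345 √h_ss ⇒ √h_ss = 0.0654/0.0345 = 1.8957.
h_ss = 1.8957² = 3.5935 m. (Since h₀ = 6.96 m > h_ss, the level will fall toward this value.)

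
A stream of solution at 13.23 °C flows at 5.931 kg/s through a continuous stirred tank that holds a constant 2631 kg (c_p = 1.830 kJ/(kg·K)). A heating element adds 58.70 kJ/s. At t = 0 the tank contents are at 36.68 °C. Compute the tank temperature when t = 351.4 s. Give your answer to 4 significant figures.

M c_p dT/dt = ṁ c_p (T_in − T) + Q̇.
τ = M/ṁ = 443.601 s; T_ss = T_in + Q̇/(ṁ c_p) = 13.23 + 58.70/(5.931·1.830) = 18.6383 °C.
This is linear first-order; T(t) = T_ss + (T₀ − T_ss) e^(−t/τ).
T(351.4) = 18.6383 + (18.0417)·e^(−351.4/443.601) = 18.6383 + (18.0417)·0.452869 = 26.8088 °C.

26.81 °C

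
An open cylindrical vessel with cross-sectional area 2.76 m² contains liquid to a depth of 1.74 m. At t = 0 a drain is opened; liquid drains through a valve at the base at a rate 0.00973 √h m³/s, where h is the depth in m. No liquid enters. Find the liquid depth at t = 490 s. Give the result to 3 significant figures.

0.207 m

Unsteady balance on liquid volume: A dh/dt = −0.00973 √h.
This is separable: 2 d(√h)/dt = −0.00973/A, so √h = √h₀ − (0.00973/(2A)) t.
√h = √1.74 − 0.00973·490/(2·2.76) = 1.3191 − 0.86371 = 0.45538.
h = 0.45538² = 0.20737 m.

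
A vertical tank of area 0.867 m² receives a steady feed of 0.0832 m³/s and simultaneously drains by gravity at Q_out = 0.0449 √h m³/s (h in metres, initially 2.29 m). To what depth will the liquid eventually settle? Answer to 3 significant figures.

3.43 m

Mass balance (ρ constant): A dh/dt = Q_in − 0.0449 √h. At steady state dh/dt = 0:
Q_in = 0.0449 √h_ss ⇒ √h_ss = 0.0832/0.0449 = 1.8530.
h_ss = 1.8530² = 3.4336 m. (Since h₀ = 2.29 m < h_ss, the level will rise toward this value.)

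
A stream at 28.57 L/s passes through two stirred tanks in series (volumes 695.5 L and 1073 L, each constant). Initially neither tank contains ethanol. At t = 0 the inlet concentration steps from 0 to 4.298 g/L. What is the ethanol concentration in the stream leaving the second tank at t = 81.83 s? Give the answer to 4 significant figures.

Species balance on tank i: dCᵢ/dt = (Cᵢ₋₁ − Cᵢ)/τᵢ with τᵢ = Vᵢ/Q.
τ₁ = 695.5/28.57 = 24.3437 s; τ₂ = 1073/28.57 = 37.5569 s.
Solving the cascade with C₁(0)=C₂(0)=0 gives C₂(t) = C_in[1 − (τ₁ e^(−t/τ₁) − τ₂ e^(−t/τ₂))/(τ₁ − τ₂)].
At t = 81.83: e^(−t/τ₁) = 0.0346852, e^(−t/τ₂) = 0.113174.
C₂ = 4.298·[1 − (24.3437·0.0346852 − 37.5569·0.113174)/(-13.2132)] = 4.298·0.742219 = 3.19006 g/L.

3.190 g/L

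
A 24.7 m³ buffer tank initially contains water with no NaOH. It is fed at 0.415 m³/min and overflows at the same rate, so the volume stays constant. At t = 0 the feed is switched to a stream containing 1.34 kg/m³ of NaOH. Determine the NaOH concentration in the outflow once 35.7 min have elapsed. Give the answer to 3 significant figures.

0.604 kg/m³

Unsteady species balance (constant V, well mixed): V dC/dt = Q(C_in − C).
Time constant τ = V/Q = 24.7/0.415 = 59.518 min.
Solution: C(t) = C_in + (C₀ − C_in) e^(−t/τ).
C(35.7) = 1.34 + (0 − 1.34)·e^(−35.7/59.518) = 1.34 + (-1.3400)·0.54891 = 0.60446 kg/m³.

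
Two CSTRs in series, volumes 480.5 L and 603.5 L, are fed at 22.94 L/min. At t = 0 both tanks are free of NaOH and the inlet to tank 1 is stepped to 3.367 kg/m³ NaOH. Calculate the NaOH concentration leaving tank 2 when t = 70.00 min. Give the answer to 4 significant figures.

Each tank obeys Vᵢ dCᵢ/dt = Q(Cᵢ₋₁ − Cᵢ), so τᵢ = Vᵢ/Q.
τ₁ = 480.5/22.94 = 20.9459 min; τ₂ = 603.5/22.94 = 26.3078 min.
Tank 1: C₁ = C_in(1 − e^(−t/τ₁)). Tank 2 (τ₁ ≠ τ₂): C₂ = C_in[1 − (τ₁ e^(−t/τ₁) − τ₂ e^(−t/τ₂))/(τ₁ − τ₂)].
At t = 70.00: e^(−t/τ₁) = 0.0353684, e^(−t/τ₂) = 0.0698915.
C₂ = 3.367·[1 − (20.9459·0.0353684 − 26.3078·0.0698915)/(-5.36181)] = 3.367·0.795244 = 2.67759 kg/m³.

2.678 kg/m³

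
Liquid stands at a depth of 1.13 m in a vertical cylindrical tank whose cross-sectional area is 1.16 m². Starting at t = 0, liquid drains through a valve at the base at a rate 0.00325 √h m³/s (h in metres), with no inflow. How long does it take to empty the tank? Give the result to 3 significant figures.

759 s

A dh/dt = −Q_out = −0.00325 √h.
Separate and integrate: 2(√h − √h₀) = −(0.00325/A) t.
Tank is empty when √h = 0: t_empty = 2A√h₀/0.00325.
t_empty = 2·1.16·√1.13/0.00325 = 2.3200·1.0630/0.00325 = 758.83 s.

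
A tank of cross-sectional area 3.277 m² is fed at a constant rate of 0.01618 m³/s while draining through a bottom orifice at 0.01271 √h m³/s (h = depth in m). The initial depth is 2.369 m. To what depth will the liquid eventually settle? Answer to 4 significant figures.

A dh/dt = Q_in − 0.01271 √h. Steady state requires inflow = outflow:
Q_in = 0.01271 √h_ss ⇒ √h_ss = 0.01618/0.01271 = 1.27301.
h_ss = 1.27301² = 1.62056 m. (Since h₀ = 2.369 m > h_ss, the level will fall toward this value.)

1.621 m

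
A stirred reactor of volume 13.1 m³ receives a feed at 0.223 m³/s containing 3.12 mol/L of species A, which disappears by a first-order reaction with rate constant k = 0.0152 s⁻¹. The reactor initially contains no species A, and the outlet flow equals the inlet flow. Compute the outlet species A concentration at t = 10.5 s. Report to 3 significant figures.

Species balance: V dC/dt = Q C_in − Q C − k V C.
dC/dt = (Q/V) C_in − (Q/V + k) C; effective rate a = Q/V + k = 0.017023 + 0.0152 = 0.032223 s⁻¹.
C_ss = Q C_in/(Q + kV) = 1.6483 mol/L; C(t) = C_ss + (C₀ − C_ss) e^(−a t).
C(10.5) = 1.6483 + (-1.6483)·e^(−0.032223·10.5) = 1.6483 + (-1.6483)·0.71295 = 0.47313 mol/L.

0.473 mol/L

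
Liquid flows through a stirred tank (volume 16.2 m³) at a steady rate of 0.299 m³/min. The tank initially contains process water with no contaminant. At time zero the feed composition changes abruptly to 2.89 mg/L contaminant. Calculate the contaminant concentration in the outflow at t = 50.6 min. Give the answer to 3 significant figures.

1.75 mg/L

Unsteady species balance (constant V, well mixed): V dC/dt = Q(C_in − C).
Time constant τ = V/Q = 16.2/0.299 = 54.181 min.
This is linear first-order; C(t) = C_in + (C₀ − C_in) e^(−t/τ).
C(50.6) = 2.89 + (0 − 2.89)·e^(−50.6/54.181) = 2.89 + (-2.8900)·0.39301 = 1.7542 mg/L.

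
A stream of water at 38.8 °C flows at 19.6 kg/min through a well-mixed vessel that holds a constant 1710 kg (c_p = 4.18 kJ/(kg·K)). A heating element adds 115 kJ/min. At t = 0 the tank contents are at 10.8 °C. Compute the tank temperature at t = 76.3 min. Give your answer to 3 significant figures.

Energy balance: M c_p dT/dt = ṁ c_p (T_in − T) + 115.
τ = M/ṁ = 87.245 min; T_ss = T_in + Q̇/(ṁ c_p) = 38.8 + 115/(19.6·4.18) = 40.204 °C.
This is linear first-order; T(t) = T_ss + (T₀ − T_ss) e^(−t/τ).
T(76.3) = 40.204 + (-29.404)·e^(−76.3/87.245) = 40.204 + (-29.404)·0.41705 = 27.941 °C.

27.9 °C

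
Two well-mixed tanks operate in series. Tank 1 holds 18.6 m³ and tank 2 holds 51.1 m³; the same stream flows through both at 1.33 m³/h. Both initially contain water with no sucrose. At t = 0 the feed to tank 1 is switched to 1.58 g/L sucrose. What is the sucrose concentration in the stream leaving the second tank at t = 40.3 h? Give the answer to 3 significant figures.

0.760 g/L

Time constants: τᵢ = Vᵢ/Q for each well-mixed tank.
τ₁ = 18.6/1.33 = 13.985 h; τ₂ = 51.1/1.33 = 38.421 h.
Tank 1: C₁ = C_in(1 − e^(−t/τ₁)). Tank 2 (τ₁ ≠ τ₂): C₂ = C_in[1 − (τ₁ e^(−t/τ₁) − τ₂ e^(−t/τ₂))/(τ₁ − τ₂)].
At t = 40.3: e^(−t/τ₁) = 0.056041, e^(−t/τ₂) = 0.35032.
C₂ = 1.58·[1 − (13.985·0.056041 − 38.421·0.35032)/(-24.436)] = 1.58·0.48126 = 0.76039 g/L.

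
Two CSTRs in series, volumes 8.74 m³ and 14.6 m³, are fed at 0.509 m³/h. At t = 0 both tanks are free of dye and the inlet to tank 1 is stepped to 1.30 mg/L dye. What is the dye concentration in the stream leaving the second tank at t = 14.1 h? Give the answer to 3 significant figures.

0.172 mg/L

Time constants: τᵢ = Vᵢ/Q for each well-mixed tank.
τ₁ = 8.74/0.509 = 17.171 h; τ₂ = 14.6/0.509 = 28.684 h.
Tank 1: C₁ = C_in(1 − e^(−t/τ₁)). Tank 2 (τ₁ ≠ τ₂): C₂ = C_in[1 − (τ₁ e^(−t/τ₁) − τ₂ e^(−t/τ₂))/(τ₁ − τ₂)].
At t = 14.1: e^(−t/τ₁) = 0.43992, e^(−t/τ₂) = 0.61167.
C₂ = 1.30·[1 − (17.171·0.43992 − 28.684·0.61167)/(-11.513)] = 1.30·0.13218 = 0.17184 mg/L.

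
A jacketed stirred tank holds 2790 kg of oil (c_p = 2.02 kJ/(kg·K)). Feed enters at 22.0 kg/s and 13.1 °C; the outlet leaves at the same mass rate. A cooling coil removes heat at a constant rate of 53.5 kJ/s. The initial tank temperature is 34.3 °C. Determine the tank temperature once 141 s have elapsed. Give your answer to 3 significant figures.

19.3 °C

Energy balance: M c_p dT/dt = ṁ c_p (T_in − T) − 53.5.
τ = M/ṁ = 126.82 s; T_ss = T_in − Q̇/(ṁ c_p) = 13.1 − 53.5/(22.0·2.02) = 11.896 °C.
Solution: T(t) = T_ss + (T₀ − T_ss) e^(−t/τ).
T(141) = 11.896 + (22.404)·e^(−141/126.82) = 11.896 + (22.404)·0.32896 = 19.266 °C.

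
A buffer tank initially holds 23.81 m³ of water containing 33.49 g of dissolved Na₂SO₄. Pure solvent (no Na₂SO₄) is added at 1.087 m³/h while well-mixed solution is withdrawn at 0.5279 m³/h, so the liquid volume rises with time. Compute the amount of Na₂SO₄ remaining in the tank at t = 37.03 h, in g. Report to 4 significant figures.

18.55 g

Total volume: dV/dt = Q_in − Q_out = 0.559100 m³/h, so V(t) = 23.81 + 0.559100 t and V(37.03) = 44.5135 m³.
Species balance (pure solvent in): dm/dt = −Q_out · m/V(t).
Separate: dm/m = −Q_out dt/V(t) ⇒ ln(m/m₀) = −(Q_out/(Q_in−Q_out)) ln(V/V₀).
m = m₀ (V₀/V)^(Q_out/(Q_in−Q_out)) = 33.49 × (23.81/44.5135)^(0.944196) = 18.5501 g.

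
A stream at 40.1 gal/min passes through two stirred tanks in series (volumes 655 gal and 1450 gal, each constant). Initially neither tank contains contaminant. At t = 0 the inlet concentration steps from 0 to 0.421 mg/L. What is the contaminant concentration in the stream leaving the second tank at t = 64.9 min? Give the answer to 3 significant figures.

0.300 mg/L

Time constants: τᵢ = Vᵢ/Q for each well-mixed tank.
τ₁ = 655/40.1 = 16.334 min; τ₂ = 1450/40.1 = 36.160 min.
Solving the cascade with C₁(0)=C₂(0)=0 gives C₂(t) = C_in[1 − (τ₁ e^(−t/τ₁) − τ₂ e^(−t/τ₂))/(τ₁ − τ₂)].
At t = 64.9: e^(−t/τ₁) = 0.018812, e^(−t/τ₂) = 0.16616.
C₂ = 0.421·[1 − (16.334·0.018812 − 36.160·0.16616)/(-19.825)] = 0.421·0.71244 = 0.29994 mg/L.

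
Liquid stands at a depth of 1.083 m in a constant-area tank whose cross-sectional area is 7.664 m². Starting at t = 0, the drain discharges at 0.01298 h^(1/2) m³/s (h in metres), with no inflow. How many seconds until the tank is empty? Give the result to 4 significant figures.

Volume balance on the tank: A dh/dt = −0.01298 √h.
Separate and integrate: 2(√h − √h₀) = −(0.01298/A) t.
Set h = 0: 2√h₀ = (0.01298/A) t_empty ⇒ t_empty = 2A√h₀/0.01298.
t_empty = 2·7.664·√1.083/0.01298 = 15.3280·1.04067/0.01298 = 1228.92 s.

1229 s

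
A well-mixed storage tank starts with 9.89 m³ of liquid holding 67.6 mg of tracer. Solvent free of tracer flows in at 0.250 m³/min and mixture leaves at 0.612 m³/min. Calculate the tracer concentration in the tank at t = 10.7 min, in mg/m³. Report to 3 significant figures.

4.85 mg/m³

Let m(t) be the amount of tracer. Volume: V(t) = V₀ + (Q_in − Q_out) t = 9.89 − 0.36200 t; V(10.7) = 6.0166 m³.
No tracer enters, so dm/dt = −Q_out · (m/V).
Separate: dm/m = −Q_out dt/V(t) ⇒ ln(m/m₀) = −(Q_out/(Q_in−Q_out)) ln(V/V₀).
m = m₀ (V₀/V)^(Q_out/(Q_in−Q_out)) = 67.6 × (9.89/6.0166)^(-1.6906) = 29.177 mg.
C = m/V = 29.177/6.0166 = 4.8494 mg/m³.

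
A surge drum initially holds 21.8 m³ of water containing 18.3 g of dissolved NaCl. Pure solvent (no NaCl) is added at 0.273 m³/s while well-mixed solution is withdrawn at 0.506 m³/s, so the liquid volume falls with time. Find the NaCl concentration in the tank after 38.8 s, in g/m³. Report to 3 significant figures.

0.448 g/m³

Let m(t) be the amount of NaCl. Volume: V(t) = V₀ + (Q_in − Q_out) t = 21.8 − 0.23300 t; V(38.8) = 12.760 m³.
No NaCl enters, so dm/dt = −Q_out · (m/V).
Separate: dm/m = −Q_out dt/V(t) ⇒ ln(m/m₀) = −(Q_out/(Q_in−Q_out)) ln(V/V₀).
m = m₀ (V₀/V)^(Q_out/(Q_in−Q_out)) = 18.3 × (21.8/12.760)^(-2.1717) = 5.7184 g.
C = m/V = 5.7184/12.760 = 0.44817 g/m³.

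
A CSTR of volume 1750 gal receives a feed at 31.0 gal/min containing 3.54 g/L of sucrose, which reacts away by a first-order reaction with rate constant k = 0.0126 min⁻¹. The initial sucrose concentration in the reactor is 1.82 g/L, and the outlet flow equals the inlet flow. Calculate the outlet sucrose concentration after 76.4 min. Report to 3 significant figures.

Species balance: V dC/dt = Q C_in − Q C − k V C.
This is linear with rate a = Q/V + k = 0.030314 min⁻¹.
C_ss = Q C_in/(Q + kV) = 2.0686 g/L; C(t) = C_ss + (C₀ − C_ss) e^(−a t).
C(76.4) = 2.0686 + (-0.24861)·e^(−0.030314·76.4) = 2.0686 + (-0.24861)·0.098666 = 2.0441 g/L.

2.04 g/L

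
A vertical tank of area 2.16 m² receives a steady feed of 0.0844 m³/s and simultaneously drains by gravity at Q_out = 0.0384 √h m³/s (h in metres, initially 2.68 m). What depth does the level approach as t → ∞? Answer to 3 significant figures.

Level balance: A dh/dt = 0.0844 − 0.0384 √h. Setting dh/dt = 0:
Q_in = 0.0384 √h_ss ⇒ √h_ss = 0.0844/0.0384 = 2.1979.
h_ss = 2.1979² = 4.8308 m. (Since h₀ = 2.68 m < h_ss, the level will rise toward this value.)

4.83 m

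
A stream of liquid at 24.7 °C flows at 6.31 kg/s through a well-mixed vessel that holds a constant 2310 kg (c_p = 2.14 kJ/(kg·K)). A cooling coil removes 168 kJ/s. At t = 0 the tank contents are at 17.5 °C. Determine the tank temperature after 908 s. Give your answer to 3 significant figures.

Heat balance on the well-mixed liquid: M c_p dT/dt = ṁ c_p (T_in − T) − 168.
τ = M/ṁ = 366.09 s; T_ss = T_in − Q̇/(ṁ c_p) = 24.7 − 168/(6.31·2.14) = 12.259 °C.
Solution: T(t) = T_ss + (T₀ − T_ss) e^(−t/τ).
T(908) = 12.259 + (5.2413)·e^(−908/366.09) = 12.259 + (5.2413)·0.083719 = 12.697 °C.

12.7 °C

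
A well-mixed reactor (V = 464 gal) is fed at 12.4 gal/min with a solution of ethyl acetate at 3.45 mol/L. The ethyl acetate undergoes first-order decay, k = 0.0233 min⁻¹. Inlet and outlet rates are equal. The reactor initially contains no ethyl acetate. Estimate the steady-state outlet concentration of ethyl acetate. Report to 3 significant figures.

Accumulation = in − out − consumed: V dC/dt = Q C_in − Q C − k V C.
At steady state: 0 = Q C_in − (Q + kV) C_ss, so C_ss = Q C_in/(Q + kV).
C_ss = 12.4·3.45/(12.4 + 0.0233·464) = 42.780/23.211 = 1.8431 mol/L.

1.84 mol/L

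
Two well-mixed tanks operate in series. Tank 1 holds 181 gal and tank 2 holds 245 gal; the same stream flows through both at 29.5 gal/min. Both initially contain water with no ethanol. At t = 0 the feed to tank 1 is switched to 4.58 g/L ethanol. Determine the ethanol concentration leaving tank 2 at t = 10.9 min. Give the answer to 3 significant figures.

Species balance on tank i: dCᵢ/dt = (Cᵢ₋₁ − Cᵢ)/τᵢ with τᵢ = Vᵢ/Q.
τ₁ = 181/29.5 = 6.1356 min; τ₂ = 245/29.5 = 8.3051 min.
Tank 1: C₁ = C_in(1 − e^(−t/τ₁)). Tank 2 (τ₁ ≠ τ₂): C₂ = C_in[1 − (τ₁ e^(−t/τ₁) − τ₂ e^(−t/τ₂))/(τ₁ − τ₂)].
At t = 10.9: e^(−t/τ₁) = 0.16923, e^(−t/τ₂) = 0.26916.
C₂ = 4.58·[1 − (6.1356·0.16923 − 8.3051·0.26916)/(-2.1695)] = 4.58·0.44821 = 2.0528 g/L.

2.05 g/L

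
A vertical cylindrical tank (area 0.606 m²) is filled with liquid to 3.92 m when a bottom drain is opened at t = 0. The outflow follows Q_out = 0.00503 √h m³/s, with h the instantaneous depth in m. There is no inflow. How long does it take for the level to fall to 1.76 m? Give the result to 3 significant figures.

Accumulation of liquid (constant cross-section A): A dh/dt = −0.00503 √h.
Separate and integrate: 2(√h − √h₀) = −(0.00503/A) t.
t = 2A(√h₀ − √h)/0.00503 = 2·0.606·(√3.92 − √1.76)/0.00503
  = 1.2120 × (1.9799 − 1.3266) / 0.00503 = 157.40 s.

157 s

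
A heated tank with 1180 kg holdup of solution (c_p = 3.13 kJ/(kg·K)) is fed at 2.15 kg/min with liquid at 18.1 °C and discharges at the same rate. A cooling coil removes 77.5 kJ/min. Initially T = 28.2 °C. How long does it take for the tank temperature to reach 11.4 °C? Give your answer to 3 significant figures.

824 min

Heat balance on the well-mixed liquid: M c_p dT/dt = ṁ c_p (T_in − T) − 77.5.
τ = M/ṁ = 548.84 min; T_ss = T_in − Q̇/(ṁ c_p) = 6.5835 °C.
T(t) = T_ss + (T₀ − T_ss) e^(−t/τ). Set T = 11.4:
e^(−t/τ) = (11.4 − 6.5835)/(28.2 − 6.5835) = 0.22281
t = −548.84 · ln(0.22281) = 824.03 min.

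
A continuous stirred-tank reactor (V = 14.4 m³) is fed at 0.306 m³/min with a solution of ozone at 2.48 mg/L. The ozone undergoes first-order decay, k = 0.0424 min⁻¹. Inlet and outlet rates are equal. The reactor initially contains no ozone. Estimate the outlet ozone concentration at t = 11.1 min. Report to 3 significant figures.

0.419 mg/L

Species balance: V dC/dt = Q C_in − Q C − k V C.
This is linear with rate a = Q/V + k = 0.063650 min⁻¹.
C_ss = Q C_in/(Q + kV) = 0.82797 mg/L; C(t) = C_ss + (C₀ − C_ss) e^(−a t).
C(11.1) = 0.82797 + (-0.82797)·e^(−0.063650·11.1) = 0.82797 + (-0.82797)·0.49336 = 0.41948 mg/L.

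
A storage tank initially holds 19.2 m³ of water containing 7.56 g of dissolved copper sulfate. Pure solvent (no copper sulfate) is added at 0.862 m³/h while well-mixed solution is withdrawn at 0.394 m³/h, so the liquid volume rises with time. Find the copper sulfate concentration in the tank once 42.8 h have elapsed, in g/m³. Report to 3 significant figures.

0.106 g/m³

Let m(t) be the amount of copper sulfate. Volume: V(t) = V₀ + (Q_in − Q_out) t = 19.2 + 0.46800 t; V(42.8) = 39.230 m³.
No copper sulfate enters, so dm/dt = −Q_out · (m/V).
Separate: dm/m = −Q_out dt/V(t) ⇒ ln(m/m₀) = −(Q_out/(Q_in−Q_out)) ln(V/V₀).
m = m₀ (V₀/V)^(Q_out/(Q_in−Q_out)) = 7.56 × (19.2/39.230)^(0.84188) = 4.1426 g.
C = m/V = 4.1426/39.230 = 0.10560 g/m³.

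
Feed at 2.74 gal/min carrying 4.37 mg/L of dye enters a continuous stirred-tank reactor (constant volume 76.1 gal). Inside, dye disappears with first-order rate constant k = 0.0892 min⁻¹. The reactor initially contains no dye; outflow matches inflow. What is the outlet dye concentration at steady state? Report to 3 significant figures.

V dC/dt = Q(C_in − C) − k V C.
At steady state: 0 = Q C_in − (Q + kV) C_ss, so C_ss = Q C_in/(Q + kV).
C_ss = 2.74·4.37/(2.74 + 0.0892·76.1) = 11.974/9.5281 = 1.2567 mg/L.

1.26 mg/L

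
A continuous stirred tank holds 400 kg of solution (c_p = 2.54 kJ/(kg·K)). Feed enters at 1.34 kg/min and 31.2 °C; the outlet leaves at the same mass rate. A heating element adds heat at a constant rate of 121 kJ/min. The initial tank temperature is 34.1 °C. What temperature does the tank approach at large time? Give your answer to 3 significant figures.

Heat balance on the well-mixed liquid: M c_p dT/dt = ṁ c_p (T_in − T) + 121.
At steady state dT/dt = 0 ⇒ T_ss = T_in + Q̇/(ṁ c_p) = 31.2 + 121/(1.34·2.54) = 66.751 °C.

66.8 °C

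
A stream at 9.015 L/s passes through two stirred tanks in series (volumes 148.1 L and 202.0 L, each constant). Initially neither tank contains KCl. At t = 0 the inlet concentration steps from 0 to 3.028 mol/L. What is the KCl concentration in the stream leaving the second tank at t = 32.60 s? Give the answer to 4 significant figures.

1.523 mol/L

Time constants: τᵢ = Vᵢ/Q for each well-mixed tank.
τ₁ = 148.1/9.015 = 16.4282 s; τ₂ = 202.0/9.015 = 22.4071 s.
Tank 1: C₁ = C_in(1 − e^(−t/τ₁)). Tank 2 (τ₁ ≠ τ₂): C₂ = C_in[1 − (τ₁ e^(−t/τ₁) − τ₂ e^(−t/τ₂))/(τ₁ − τ₂)].
At t = 32.60: e^(−t/τ₁) = 0.137464, e^(−t/τ₂) = 0.233425.
C₂ = 3.028·[1 − (16.4282·0.137464 − 22.4071·0.233425)/(-5.97892)] = 3.028·0.502905 = 1.52280 mol/L.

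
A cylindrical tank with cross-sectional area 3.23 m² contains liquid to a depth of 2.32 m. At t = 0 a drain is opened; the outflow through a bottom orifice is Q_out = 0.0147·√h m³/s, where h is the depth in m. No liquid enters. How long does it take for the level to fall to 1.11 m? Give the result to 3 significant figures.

Accumulation of liquid (constant cross-section A): A dh/dt = −0.0147 √h.
∫ h^(−1/2) dh = −(0.0147/A) ∫ dt, giving 2√h = 2√h₀ − (0.0147/A) t.
t = 2A(√h₀ − √h)/0.0147 = 2·3.23·(√2.32 − √1.11)/0.0147
  = 6.4600 × (1.5232 − 1.0536) / 0.0147 = 206.36 s.

206 s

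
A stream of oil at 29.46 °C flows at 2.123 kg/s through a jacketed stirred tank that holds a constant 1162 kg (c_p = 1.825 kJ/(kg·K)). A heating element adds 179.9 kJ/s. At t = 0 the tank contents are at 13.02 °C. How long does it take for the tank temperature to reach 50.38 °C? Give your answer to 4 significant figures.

493.7 s

M c_p dT/dt = ṁ c_p (T_in − T) + Q̇.
τ = M/ṁ = 547.339 s; T_ss = T_in + Q̇/(ṁ c_p) = 75.8921 °C.
T(t) = T_ss + (T₀ − T_ss) e^(−t/τ). Set T = 50.38:
e^(−t/τ) = (50.38 − 75.8921)/(13.02 − 75.8921) = 0.405778
t = −547.339 · ln(0.405778) = 493.672 s.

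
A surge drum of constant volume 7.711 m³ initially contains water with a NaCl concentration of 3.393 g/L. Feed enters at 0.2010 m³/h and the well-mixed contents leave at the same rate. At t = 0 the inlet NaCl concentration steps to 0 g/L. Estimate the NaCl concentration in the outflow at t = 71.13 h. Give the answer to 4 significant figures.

0.5313 g/L

Mass balance on the solute (V constant): V dC/dt = Q(C_in − C).
So dC/dt = (C_in − C)/τ with τ = V/Q = 7.711/0.2010 = 38.3632 h.
Integrating: C(t) = C_in + (C₀ − C_in) e^(−t/τ).
C(71.13) = 0 + (3.393 − 0)·e^(−71.13/38.3632) = 0 + (3.39300)·0.156590 = 0.531311 g/L.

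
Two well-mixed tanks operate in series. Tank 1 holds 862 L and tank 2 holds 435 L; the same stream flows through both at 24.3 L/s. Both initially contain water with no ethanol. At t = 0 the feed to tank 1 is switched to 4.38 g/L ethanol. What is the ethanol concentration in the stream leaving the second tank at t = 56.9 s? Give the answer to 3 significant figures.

2.79 g/L

Time constants: τᵢ = Vᵢ/Q for each well-mixed tank.
τ₁ = 862/24.3 = 35.473 s; τ₂ = 435/24.3 = 17.901 s.
Tank 1: C₁ = C_in(1 − e^(−t/τ₁)). Tank 2 (τ₁ ≠ τ₂): C₂ = C_in[1 − (τ₁ e^(−t/τ₁) − τ₂ e^(−t/τ₂))/(τ₁ − τ₂)].
At t = 56.9: e^(−t/τ₁) = 0.20109, e^(−t/τ₂) = 0.041646.
C₂ = 4.38·[1 − (35.473·0.20109 − 17.901·0.041646)/(17.572)] = 4.38·0.63649 = 2.7878 g/L.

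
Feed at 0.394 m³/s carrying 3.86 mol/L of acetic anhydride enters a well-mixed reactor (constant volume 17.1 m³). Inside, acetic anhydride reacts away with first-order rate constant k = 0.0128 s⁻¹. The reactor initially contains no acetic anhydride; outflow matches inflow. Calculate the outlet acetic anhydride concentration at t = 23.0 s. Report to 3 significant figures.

1.39 mol/L

V dC/dt = Q(C_in − C) − k V C.
dC/dt = (Q/V) C_in − (Q/V + k) C; effective rate a = Q/V + k = 0.023041 + 0.0128 = 0.035841 s⁻¹.
C_ss = Q C_in/(Q + kV) = 2.4815 mol/L; C(t) = C_ss + (C₀ − C_ss) e^(−a t).
C(23.0) = 2.4815 + (-2.4815)·e^(−0.035841·23.0) = 2.4815 + (-2.4815)·0.43852 = 1.3933 mol/L.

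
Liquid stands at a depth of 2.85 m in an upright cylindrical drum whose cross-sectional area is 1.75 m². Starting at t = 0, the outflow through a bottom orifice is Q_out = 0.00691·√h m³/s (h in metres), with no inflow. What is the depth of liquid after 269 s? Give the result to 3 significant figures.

1.34 m

With no inflow, A dh/dt = −0.00691 √h.
Separate and integrate: 2(√h − √h₀) = −(0.00691/A) t.
√h = √2.85 − 0.00691·269/(2·1.75) = 1.6882 − 0.53108 = 1.1571.
h = 1.1571² = 1.3389 m.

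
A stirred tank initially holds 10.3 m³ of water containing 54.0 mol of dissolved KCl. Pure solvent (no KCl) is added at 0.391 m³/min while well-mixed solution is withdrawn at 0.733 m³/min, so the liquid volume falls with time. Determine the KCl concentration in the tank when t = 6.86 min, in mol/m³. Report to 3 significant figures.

Let m(t) be the amount of KCl. Volume: V(t) = V₀ + (Q_in − Q_out) t = 10.3 − 0.34200 t; V(6.86) = 7.9539 m³.
Species balance (pure solvent in): dm/dt = −Q_out · m/V(t).
dm/m = −Q_out dt/(V₀ − 0.34200 t); integrating gives ln(m/m₀) = −(Q_out/(Q_in−Q_out)) ln(V/V₀).
m = m₀ (V₀/V)^(Q_out/(Q_in−Q_out)) = 54.0 × (10.3/7.9539)^(-2.1433) = 31.031 mol.
C = m/V = 31.031/7.9539 = 3.9013 mol/m³.

3.90 mol/m³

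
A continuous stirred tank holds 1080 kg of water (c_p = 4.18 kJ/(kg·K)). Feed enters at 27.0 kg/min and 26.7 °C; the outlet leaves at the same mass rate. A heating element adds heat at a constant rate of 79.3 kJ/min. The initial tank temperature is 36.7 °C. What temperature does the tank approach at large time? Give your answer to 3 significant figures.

27.4 °C

M c_p dT/dt = ṁ c_p (T_in − T) + Q̇.
At steady state dT/dt = 0 ⇒ T_ss = T_in + Q̇/(ṁ c_p) = 26.7 + 79.3/(27.0·4.18) = 27.403 °C.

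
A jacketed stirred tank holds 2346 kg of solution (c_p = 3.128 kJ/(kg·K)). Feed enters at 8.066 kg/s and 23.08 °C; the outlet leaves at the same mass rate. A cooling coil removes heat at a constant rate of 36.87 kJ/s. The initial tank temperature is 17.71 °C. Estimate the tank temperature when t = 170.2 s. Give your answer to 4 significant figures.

19.44 °C

First-law balance (no shaft work): M c_p dT/dt = ṁ c_p (T_in − T) − 36.87.
τ = M/ṁ = 290.850 s; T_ss = T_in − Q̇/(ṁ c_p) = 23.08 − 36.87/(8.066·3.128) = 21.6187 °C.
Integrating: T(t) = T_ss + (T₀ − T_ss) e^(−t/τ).
T(170.2) = 21.6187 + (-3.90867)·e^(−170.2/290.850) = 21.6187 + (-3.90867)·0.557005 = 19.4415 °C.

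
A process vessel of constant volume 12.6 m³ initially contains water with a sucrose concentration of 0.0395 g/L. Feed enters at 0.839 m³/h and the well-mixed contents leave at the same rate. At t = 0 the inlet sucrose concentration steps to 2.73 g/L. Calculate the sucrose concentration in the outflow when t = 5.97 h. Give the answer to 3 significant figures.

Mass balance on the solute (V constant): V dC/dt = Q(C_in − C).
Time constant τ = V/Q = 12.6/0.839 = 15.018 h.
This is linear first-order; C(t) = C_in + (C₀ − C_in) e^(−t/τ).
C(5.97) = 2.73 + (0.0395 − 2.73)·e^(−5.97/15.018) = 2.73 + (-2.6905)·0.67198 = 0.92204 g/L.

0.922 g/L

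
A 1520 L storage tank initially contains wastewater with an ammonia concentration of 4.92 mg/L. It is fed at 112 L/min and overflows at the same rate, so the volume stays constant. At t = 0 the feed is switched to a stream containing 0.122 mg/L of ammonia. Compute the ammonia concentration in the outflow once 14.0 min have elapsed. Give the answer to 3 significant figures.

Mass balance on the solute (V constant): V dC/dt = Q(C_in − C).
Rewrite as dC/dt + C/τ = C_in/τ, τ = V/Q = 13.571 min.
C approaches C_in exponentially: C(t) = C_in + (C₀ − C_in) e^(−t/τ).
C(14.0) = 0.122 + (4.92 − 0.122)·e^(−14.0/13.571) = 0.122 + (4.7980)·0.35644 = 1.8322 mg/L.

1.83 mg/L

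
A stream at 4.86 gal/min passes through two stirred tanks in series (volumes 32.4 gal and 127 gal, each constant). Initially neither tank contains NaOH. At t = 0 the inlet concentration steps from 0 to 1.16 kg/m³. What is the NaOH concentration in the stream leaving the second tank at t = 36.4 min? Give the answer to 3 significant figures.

0.775 kg/m³

Species balance on tank i: dCᵢ/dt = (Cᵢ₋₁ − Cᵢ)/τᵢ with τᵢ = Vᵢ/Q.
τ₁ = 32.4/4.86 = 6.6667 min; τ₂ = 127/4.86 = 26.132 min.
Tank 1: C₁ = C_in(1 − e^(−t/τ₁)). Tank 2 (τ₁ ≠ τ₂): C₂ = C_in[1 − (τ₁ e^(−t/τ₁) − τ₂ e^(−t/τ₂))/(τ₁ − τ₂)].
At t = 36.4: e^(−t/τ₁) = 0.0042536, e^(−t/τ₂) = 0.24834.
C₂ = 1.16·[1 − (6.6667·0.0042536 − 26.132·0.24834)/(-19.465)] = 1.16·0.66806 = 0.77495 kg/m³.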